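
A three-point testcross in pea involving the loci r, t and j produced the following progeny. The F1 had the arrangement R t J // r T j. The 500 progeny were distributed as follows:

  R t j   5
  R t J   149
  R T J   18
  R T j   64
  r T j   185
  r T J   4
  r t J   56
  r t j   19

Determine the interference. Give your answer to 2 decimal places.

The two rarest classes, R t j and r T J, are the double crossovers. Comparing them with the parentals, only the j allele has switched, so j is the middle locus and the order is r – j – t.
r–j: (120 + 9)/500 = 0.2580; j–t: (37 + 9)/500 = 0.0920.
Expected DCO frequency = 0.2580 × 0.0920 ≈ 0.02374; observed = 9/500 ≈ 0.01800.
Coefficient of coincidence = 0.01800/0.02374 ≈ 0.76; interference = 1 − 0.76 = 0.24.

0.24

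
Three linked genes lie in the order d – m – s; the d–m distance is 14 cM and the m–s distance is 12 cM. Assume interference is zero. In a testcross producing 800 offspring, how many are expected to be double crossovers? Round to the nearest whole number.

13

Map distances give recombination frequencies of 0.140 and 0.120 for the two intervals.
With no interference, expected double-crossover frequency = 0.140 × 0.120 = 0.01680.
Expected number = 0.01680 × 800 = 13.44 ≈ 13.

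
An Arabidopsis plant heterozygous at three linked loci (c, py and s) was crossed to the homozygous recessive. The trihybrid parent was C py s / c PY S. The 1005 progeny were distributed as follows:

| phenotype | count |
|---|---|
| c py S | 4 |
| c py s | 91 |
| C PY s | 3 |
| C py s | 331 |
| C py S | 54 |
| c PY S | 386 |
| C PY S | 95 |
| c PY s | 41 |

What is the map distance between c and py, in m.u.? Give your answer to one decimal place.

The two rarest classes, C PY s and c py S, are the double crossovers. Comparing them with the parentals, only the py allele has switched, so py is the middle locus and the order is c – py – s.
Crossovers in the c–py interval produce the single-crossover classes c py s and C PY S (91 + 95 = 186) plus the double crossovers (7).
RF(c–py) = (186 + 7) / 1005 = 193/1005 = 0.1920 → 19.2 m.u.

19.2 m.u.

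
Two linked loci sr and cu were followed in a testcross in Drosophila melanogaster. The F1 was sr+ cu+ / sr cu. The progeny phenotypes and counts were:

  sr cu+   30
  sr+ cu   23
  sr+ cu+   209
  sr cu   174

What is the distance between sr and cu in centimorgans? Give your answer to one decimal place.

12.2 centimorgans

The recombinant classes are sr+ cu and sr cu+: 23 + 30 = 53.
Recombination frequency = 53/436 = 0.1216 ≈ 12.2%, i.e. 12.2 centimorgans.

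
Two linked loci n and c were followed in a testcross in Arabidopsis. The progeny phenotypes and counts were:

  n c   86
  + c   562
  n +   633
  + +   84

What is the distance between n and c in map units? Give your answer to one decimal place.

The two most frequent classes, + c (562) and n + (633), are the parental types, so the F1 was + c / n +.
The recombinant classes are + + and n c: 84 + 86 = 170.
Recombination frequency = 170/1365 = 0.1245 ≈ 12.5%, i.e. 12.5 map units.

12.5 map units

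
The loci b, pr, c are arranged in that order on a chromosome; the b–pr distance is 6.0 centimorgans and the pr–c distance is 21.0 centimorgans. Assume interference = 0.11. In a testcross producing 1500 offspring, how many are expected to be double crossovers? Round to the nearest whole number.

17

Map distances give recombination frequencies of 0.060 and 0.210 for the two intervals.
With interference 0.11 (so coincidence = 0.89), expected double-crossover frequency = 0.060 × 0.210 × 0.89 = 0.01121.
Expected number = 0.01121 × 1500 = 16.82 ≈ 17.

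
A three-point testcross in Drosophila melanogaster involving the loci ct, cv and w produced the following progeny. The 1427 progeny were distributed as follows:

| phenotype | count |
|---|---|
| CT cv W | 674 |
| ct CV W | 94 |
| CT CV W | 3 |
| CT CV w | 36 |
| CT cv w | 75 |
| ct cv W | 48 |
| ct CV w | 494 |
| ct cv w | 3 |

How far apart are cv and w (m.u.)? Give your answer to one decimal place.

The two most frequent reciprocal classes, CT cv W and ct CV w, are the parental types, so the F1 was CT cv W / ct CV w.
The two rarest classes, CT CV W and ct cv w, are the double crossovers. Comparing them with the parentals, only the cv allele has switched, so cv is the middle locus and the order is w – cv – ct.
Crossovers in the w–cv interval produce the single-crossover classes CT cv w and ct CV W (75 + 94 = 169) plus the double crossovers (6).
RF(w–cv) = (169 + 6) / 1427 = 175/1427 = 0.1226 → 12.3 m.u.

12.3 m.u.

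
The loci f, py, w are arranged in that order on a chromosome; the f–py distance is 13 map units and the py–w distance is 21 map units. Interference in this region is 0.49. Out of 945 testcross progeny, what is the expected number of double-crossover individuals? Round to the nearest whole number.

13

Map distances give recombination frequencies of 0.130 and 0.210 for the two intervals.
With interference 0.49 (so coincidence = 0.51), expected double-crossover frequency = 0.130 × 0.210 × 0.51 = 0.01392.
Expected number = 0.01392 × 945 = 13.16 ≈ 13.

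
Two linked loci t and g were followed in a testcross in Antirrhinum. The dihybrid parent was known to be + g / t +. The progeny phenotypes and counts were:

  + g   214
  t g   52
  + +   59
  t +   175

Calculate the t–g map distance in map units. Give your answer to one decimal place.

22.2 map units

The recombinant classes are + + and t g: 59 + 52 = 111.
Recombination frequency = 111/500 = 0.2220 ≈ 22.2%, i.e. 22.2 map units.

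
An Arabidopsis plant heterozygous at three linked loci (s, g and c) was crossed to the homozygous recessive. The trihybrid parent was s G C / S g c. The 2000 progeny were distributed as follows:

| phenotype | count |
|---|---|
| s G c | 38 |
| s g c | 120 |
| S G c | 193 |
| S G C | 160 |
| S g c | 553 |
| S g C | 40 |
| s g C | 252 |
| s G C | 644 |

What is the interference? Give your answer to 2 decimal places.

The two rarest classes, s G c and S g C, are the double crossovers. Comparing them with the parentals, only the c allele has switched, so c is the middle locus and the order is g – c – s.
g–c: (445 + 78)/2000 = 0.2615; c–s: (280 + 78)/2000 = 0.1790.
Expected DCO frequency = 0.2615 × 0.1790 ≈ 0.04681; observed = 78/2000 ≈ 0.03900.
Coefficient of coincidence = 0.03900/0.04681 ≈ 0.83; interference = 1 − 0.83 = 0.17.

0.17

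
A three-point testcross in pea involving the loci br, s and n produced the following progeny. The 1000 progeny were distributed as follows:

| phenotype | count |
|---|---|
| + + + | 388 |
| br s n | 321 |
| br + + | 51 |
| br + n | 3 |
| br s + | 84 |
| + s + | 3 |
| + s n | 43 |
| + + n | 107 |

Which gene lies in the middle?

The two most frequent reciprocal classes, + + + and br s n, are the parental types, so the F1 was + + + / br s n.
The two rarest classes, + s + and br + n, are the double crossovers. Comparing them with the parentals, only the s allele has switched, so s is the middle locus and the order is n – s – br.

s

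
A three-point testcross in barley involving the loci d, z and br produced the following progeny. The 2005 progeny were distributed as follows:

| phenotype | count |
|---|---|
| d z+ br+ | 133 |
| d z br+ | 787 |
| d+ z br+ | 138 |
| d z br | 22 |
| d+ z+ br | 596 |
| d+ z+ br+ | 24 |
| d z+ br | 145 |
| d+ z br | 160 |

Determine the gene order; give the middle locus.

br

The two most frequent reciprocal classes, d+ z+ br and d z br+, are the parental types, so the F1 was d+ z+ br / d z br+.
The two rarest classes, d+ z+ br+ and d z br, are the double crossovers. Comparing them with the parentals, only the br allele has switched, so br is the middle locus and the order is z – br – d.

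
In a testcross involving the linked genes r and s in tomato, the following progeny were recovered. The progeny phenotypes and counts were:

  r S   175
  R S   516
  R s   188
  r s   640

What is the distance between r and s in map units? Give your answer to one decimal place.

The two most frequent classes, R S (516) and r s (640), are the parental types, so the F1 was R S / r s.
The recombinant classes are R s and r S: 188 + 175 = 363.
Recombination frequency = 363/1519 = 0.2390 ≈ 23.9%, i.e. 23.9 map units.

23.9 map units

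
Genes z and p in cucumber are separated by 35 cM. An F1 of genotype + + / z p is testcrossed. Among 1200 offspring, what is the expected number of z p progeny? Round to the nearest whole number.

A map distance of 35 cM corresponds to a recombination frequency of 0.350.
The F1 is + + / z p, so z p is a parental gamete class with expected frequency (1 − r)/2 = 0.650/2 = 0.3250.
Expected number = 0.3250 × 1200 = 390.00 ≈ 390.

390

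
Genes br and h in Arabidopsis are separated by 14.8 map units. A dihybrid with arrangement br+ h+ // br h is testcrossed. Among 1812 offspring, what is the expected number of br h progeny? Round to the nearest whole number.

772

A map distance of 14.8 map units corresponds to a recombination frequency of 0.148.
The F1 is br+ h+ / br h, so br h is a parental gamete class with expected frequency (1 − r)/2 = 0.852/2 = 0.4260.
Expected number = 0.4260 × 1812 = 771.91 ≈ 772.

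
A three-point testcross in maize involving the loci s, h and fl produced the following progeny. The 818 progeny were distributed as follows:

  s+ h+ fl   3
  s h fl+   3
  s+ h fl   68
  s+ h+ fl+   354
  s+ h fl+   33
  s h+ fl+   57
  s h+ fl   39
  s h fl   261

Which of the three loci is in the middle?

The two most frequent reciprocal classes, s h fl and s+ h+ fl+, are the parental types, so the F1 was s h fl / s+ h+ fl+.
The two rarest classes, s h fl+ and s+ h+ fl, are the double crossovers. Comparing them with the parentals, only the fl allele has switched, so fl is the middle locus and the order is h – fl – s.

fl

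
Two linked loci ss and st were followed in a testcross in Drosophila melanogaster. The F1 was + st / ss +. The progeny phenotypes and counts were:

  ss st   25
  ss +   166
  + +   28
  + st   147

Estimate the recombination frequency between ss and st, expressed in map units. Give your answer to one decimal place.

14.5 map units

The recombinant classes are + + and ss st: 28 + 25 = 53.
Recombination frequency = 53/366 = 0.1448 ≈ 14.5%, i.e. 14.5 map units.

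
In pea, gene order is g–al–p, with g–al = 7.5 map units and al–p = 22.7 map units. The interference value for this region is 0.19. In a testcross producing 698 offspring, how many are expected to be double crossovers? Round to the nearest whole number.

Map distances give recombination frequencies of 0.075 and 0.227 for the two intervals.
With interference 0.19 (so coincidence = 0.81), expected double-crossover frequency = 0.075 × 0.227 × 0.81 = 0.01379.
Expected number = 0.01379 × 698 = 9.63 ≈ 10.

10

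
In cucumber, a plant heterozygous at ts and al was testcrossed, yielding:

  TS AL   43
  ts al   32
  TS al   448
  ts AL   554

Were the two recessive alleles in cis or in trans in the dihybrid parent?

The two most frequent classes are TS al (448) and ts AL (554); these are the parental (non-recombinant) types.
So the F1 carried TS al on one chromosome and ts AL on the other — the recessive alleles are on opposite chromosomes (trans / repulsion).

trans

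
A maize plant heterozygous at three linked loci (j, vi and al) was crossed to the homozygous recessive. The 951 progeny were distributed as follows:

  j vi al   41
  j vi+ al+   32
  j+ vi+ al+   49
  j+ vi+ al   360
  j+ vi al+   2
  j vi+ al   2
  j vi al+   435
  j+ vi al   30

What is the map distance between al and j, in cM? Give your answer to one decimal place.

The two most frequent reciprocal classes, j vi al+ and j+ vi+ al, are the parental types, so the F1 was j vi al+ / j+ vi+ al.
The two rarest classes, j+ vi al+ and j vi+ al, are the double crossovers. Comparing them with the parentals, only the j allele has switched, so j is the middle locus and the order is vi – j – al.
Crossovers in the j–al interval produce the single-crossover classes j vi al and j+ vi+ al+ (41 + 49 = 90) plus the double crossovers (4).
RF(j–al) = (90 + 4) / 951 = 94/951 = 0.0988 → 9.9 cM.

9.9 cM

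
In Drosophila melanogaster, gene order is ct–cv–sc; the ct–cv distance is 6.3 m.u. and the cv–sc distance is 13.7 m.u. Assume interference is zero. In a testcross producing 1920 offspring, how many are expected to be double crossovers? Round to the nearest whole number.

Map distances give recombination frequencies of 0.063 and 0.137 for the two intervals.
With no interference, expected double-crossover frequency = 0.063 × 0.137 = 0.00863.
Expected number = 0.00863 × 1920 = 16.57 ≈ 17.

17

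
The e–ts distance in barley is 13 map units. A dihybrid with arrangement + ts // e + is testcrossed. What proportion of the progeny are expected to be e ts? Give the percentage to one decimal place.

6.5%

A map distance of 13 map units corresponds to a recombination frequency of 0.130.
The F1 is + ts / e +, so e ts is a recombinant gamete class with expected frequency r/2 = 0.130/2 = 0.0650.
That is 0.0650 = 6.5% of the progeny.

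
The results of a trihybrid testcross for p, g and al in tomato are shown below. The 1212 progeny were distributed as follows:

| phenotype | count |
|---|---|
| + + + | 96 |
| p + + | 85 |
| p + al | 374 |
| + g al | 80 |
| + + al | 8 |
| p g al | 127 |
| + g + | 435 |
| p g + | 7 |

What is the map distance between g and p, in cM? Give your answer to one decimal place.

19.6 cM

The two most frequent reciprocal classes, + g + and p + al, are the parental types, so the F1 was + g + / p + al.
The two rarest classes, p g + and + + al, are the double crossovers. Comparing them with the parentals, only the p allele has switched, so p is the middle locus and the order is al – p – g.
Crossovers in the p–g interval produce the single-crossover classes + + + and p g al (96 + 127 = 223) plus the double crossovers (15).
RF(p–g) = (223 + 15) / 1212 = 238/1212 = 0.1964 → 19.6 cM.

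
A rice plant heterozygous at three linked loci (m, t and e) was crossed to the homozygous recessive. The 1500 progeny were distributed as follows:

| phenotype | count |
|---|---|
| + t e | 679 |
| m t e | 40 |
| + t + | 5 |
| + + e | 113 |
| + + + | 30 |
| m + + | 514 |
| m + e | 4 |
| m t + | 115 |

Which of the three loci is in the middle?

The two most frequent reciprocal classes, m + + and + t e, are the parental types, so the F1 was m + + / + t e.
The two rarest classes, m + e and + t +, are the double crossovers. Comparing them with the parentals, only the e allele has switched, so e is the middle locus and the order is t – e – m.

e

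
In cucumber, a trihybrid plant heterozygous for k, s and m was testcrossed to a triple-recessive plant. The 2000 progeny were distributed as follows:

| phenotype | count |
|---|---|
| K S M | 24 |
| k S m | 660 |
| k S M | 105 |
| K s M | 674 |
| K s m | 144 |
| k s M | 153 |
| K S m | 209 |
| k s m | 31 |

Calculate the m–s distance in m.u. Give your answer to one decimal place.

15.2 m.u.

The two most frequent reciprocal classes, K s M and k S m, are the parental types, so the F1 was K s M / k S m.
The two rarest classes, K S M and k s m, are the double crossovers. Comparing them with the parentals, only the s allele has switched, so s is the middle locus and the order is m – s – k.
Crossovers in the m–s interval produce the single-crossover classes K s m and k S M (144 + 105 = 249) plus the double crossovers (55).
RF(m–s) = (249 + 55) / 2000 = 304/2000 = 0.1520 → 15.2 m.u.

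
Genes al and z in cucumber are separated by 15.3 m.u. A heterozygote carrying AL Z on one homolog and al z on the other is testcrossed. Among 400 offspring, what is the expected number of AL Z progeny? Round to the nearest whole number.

A map distance of 15.3 m.u. corresponds to a recombination frequency of 0.153.
The F1 is AL Z / al z, so AL Z is a parental gamete class with expected frequency (1 − r)/2 = 0.847/2 = 0.4235.
Expected number = 0.4235 × 400 = 169.40 ≈ 169.

169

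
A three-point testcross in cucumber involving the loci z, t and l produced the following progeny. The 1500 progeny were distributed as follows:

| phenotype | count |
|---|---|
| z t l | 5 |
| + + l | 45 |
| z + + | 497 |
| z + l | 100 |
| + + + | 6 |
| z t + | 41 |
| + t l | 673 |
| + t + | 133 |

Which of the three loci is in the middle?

z

The two most frequent reciprocal classes, z + + and + t l, are the parental types, so the F1 was z + + / + t l.
The two rarest classes, + + + and z t l, are the double crossovers. Comparing them with the parentals, only the z allele has switched, so z is the middle locus and the order is t – z – l.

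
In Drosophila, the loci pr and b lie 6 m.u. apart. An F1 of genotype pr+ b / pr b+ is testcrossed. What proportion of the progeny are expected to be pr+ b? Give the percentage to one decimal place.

A map distance of 6 m.u. corresponds to a recombination frequency of 0.060.
The F1 is pr+ b / pr b+, so pr+ b is a parental gamete class with expected frequency (1 − r)/2 = 0.940/2 = 0.4700.
That is 0.4700 = 47.0% of the progeny.

47.0%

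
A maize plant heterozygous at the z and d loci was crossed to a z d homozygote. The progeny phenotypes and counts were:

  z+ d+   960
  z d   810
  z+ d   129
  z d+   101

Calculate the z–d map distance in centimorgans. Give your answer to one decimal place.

The two most frequent classes, z+ d+ (960) and z d (810), are the parental types, so the F1 was z+ d+ / z d.
The recombinant classes are z+ d and z d+: 129 + 101 = 230.
Recombination frequency = 230/2000 = 0.1150 ≈ 11.5%, i.e. 11.5 centimorgans.

11.5 centimorgans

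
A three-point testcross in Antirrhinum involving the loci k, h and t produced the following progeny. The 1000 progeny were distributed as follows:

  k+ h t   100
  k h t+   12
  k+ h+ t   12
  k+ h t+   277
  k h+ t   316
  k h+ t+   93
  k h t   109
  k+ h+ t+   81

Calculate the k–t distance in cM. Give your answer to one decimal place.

21.7 cM

The two most frequent reciprocal classes, k+ h t+ and k h+ t, are the parental types, so the F1 was k+ h t+ / k h+ t.
The two rarest classes, k h t+ and k+ h+ t, are the double crossovers. Comparing them with the parentals, only the k allele has switched, so k is the middle locus and the order is t – k – h.
Crossovers in the t–k interval produce the single-crossover classes k+ h t and k h+ t+ (100 + 93 = 193) plus the double crossovers (24).
RF(t–k) = (193 + 24) / 1000 = 217/1000 = 0.2170 → 21.7 cM.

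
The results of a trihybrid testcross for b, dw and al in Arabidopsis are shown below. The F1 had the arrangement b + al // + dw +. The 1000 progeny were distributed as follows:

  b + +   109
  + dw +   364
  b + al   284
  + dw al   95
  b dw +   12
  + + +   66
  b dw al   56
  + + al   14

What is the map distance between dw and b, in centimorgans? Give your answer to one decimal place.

14.8 centimorgans

The two rarest classes, + + al and b dw +, are the double crossovers. Comparing them with the parentals, only the b allele has switched, so b is the middle locus and the order is dw – b – al.
Crossovers in the dw–b interval produce the single-crossover classes b dw al and + + + (56 + 66 = 122) plus the double crossovers (26).
RF(dw–b) = (122 + 26) / 1000 = 148/1000 = 0.1480 → 14.8 centimorgans.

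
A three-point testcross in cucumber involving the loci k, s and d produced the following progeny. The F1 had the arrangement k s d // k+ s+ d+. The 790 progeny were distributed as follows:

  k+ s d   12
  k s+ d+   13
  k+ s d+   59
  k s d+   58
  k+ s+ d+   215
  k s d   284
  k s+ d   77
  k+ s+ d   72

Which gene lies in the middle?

The two rarest classes, k+ s d and k s+ d+, are the double crossovers. Comparing them with the parentals, only the k allele has switched, so k is the middle locus and the order is d – k – s.

k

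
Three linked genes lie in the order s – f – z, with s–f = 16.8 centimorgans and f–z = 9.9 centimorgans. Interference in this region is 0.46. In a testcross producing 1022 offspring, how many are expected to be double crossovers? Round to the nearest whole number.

Map distances give recombination frequencies of 0.168 and 0.099 for the two intervals.
With interference 0.46 (so coincidence = 0.54), expected double-crossover frequency = 0.168 × 0.099 × 0.54 = 0.00898.
Expected number = 0.00898 × 1022 = 9.18 ≈ 9.

9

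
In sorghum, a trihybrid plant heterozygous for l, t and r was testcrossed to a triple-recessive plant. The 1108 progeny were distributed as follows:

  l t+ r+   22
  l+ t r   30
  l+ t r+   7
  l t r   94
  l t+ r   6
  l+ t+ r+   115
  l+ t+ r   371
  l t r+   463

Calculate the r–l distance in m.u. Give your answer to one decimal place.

20.0 m.u.

The two most frequent reciprocal classes, l+ t+ r and l t r+, are the parental types, so the F1 was l+ t+ r / l t r+.
The two rarest classes, l t+ r and l+ t r+, are the double crossovers. Comparing them with the parentals, only the l allele has switched, so l is the middle locus and the order is r – l – t.
Crossovers in the r–l interval produce the single-crossover classes l+ t+ r+ and l t r (115 + 94 = 209) plus the double crossovers (13).
RF(r–l) = (209 + 13) / 1108 = 222/1108 = 0.2004 → 20.0 m.u.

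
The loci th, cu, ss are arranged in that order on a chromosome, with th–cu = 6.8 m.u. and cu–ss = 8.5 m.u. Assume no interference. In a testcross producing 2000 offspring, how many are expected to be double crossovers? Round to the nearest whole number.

12

Map distances give recombination frequencies of 0.068 and 0.085 for the two intervals.
With no interference, expected double-crossover frequency = 0.068 × 0.085 = 0.00578.
Expected number = 0.00578 × 2000 = 11.56 ≈ 12.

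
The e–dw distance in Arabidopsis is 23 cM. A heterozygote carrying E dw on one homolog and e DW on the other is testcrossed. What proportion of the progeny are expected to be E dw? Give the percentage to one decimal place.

A map distance of 23 cM corresponds to a recombination frequency of 0.230.
The F1 is E dw / e DW, so E dw is a parental gamete class with expected frequency (1 − r)/2 = 0.770/2 = 0.3850.
That is 0.3850 = 38.5% of the progeny.

38.5%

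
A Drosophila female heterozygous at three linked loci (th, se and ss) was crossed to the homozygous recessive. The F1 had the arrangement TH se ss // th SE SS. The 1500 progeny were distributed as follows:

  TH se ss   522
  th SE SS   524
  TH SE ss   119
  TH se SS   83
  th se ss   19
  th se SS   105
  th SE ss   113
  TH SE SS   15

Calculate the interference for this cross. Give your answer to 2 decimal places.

The two rarest classes, th se ss and TH SE SS, are the double crossovers. Comparing them with the parentals, only the th allele has switched, so th is the middle locus and the order is se – th – ss.
se–th: (224 + 34)/1500 = 0.1720; th–ss: (196 + 34)/1500 = 0.1533.
Expected DCO frequency = 0.1720 × 0.1533 ≈ 0.02637; observed = 34/1500 ≈ 0.02267.
Coefficient of coincidence = 0.02267/0.02637 ≈ 0.86; interference = 1 − 0.86 = 0.14.

0.14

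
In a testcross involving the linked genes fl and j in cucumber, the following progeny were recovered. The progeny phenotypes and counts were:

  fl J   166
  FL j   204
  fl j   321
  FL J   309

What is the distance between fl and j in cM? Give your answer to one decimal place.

The two most frequent classes, FL J (309) and fl j (321), are the parental types, so the F1 was FL J / fl j.
The recombinant classes are FL j and fl J: 204 + 166 = 370.
Recombination frequency = 370/1000 = 0.3700 ≈ 37.0%, i.e. 37.0 cM.

37.0 cM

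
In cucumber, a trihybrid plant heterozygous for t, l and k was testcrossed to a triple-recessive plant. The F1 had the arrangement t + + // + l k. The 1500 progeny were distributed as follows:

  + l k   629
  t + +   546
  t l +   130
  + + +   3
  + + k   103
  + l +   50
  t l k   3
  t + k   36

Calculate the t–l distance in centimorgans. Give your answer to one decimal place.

The two rarest classes, + + + and t l k, are the double crossovers. Comparing them with the parentals, only the t allele has switched, so t is the middle locus and the order is k – t – l.
Crossovers in the t–l interval produce the single-crossover classes t l + and + + k (130 + 103 = 233) plus the double crossovers (6).
RF(t–l) = (233 + 6) / 1500 = 239/1500 = 0.1593 → 15.9 centimorgans.

15.9 centimorgans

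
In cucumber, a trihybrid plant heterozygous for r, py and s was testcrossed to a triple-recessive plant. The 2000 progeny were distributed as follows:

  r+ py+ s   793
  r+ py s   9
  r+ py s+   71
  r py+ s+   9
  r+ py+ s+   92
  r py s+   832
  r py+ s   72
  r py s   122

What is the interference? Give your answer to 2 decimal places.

0.04

The two most frequent reciprocal classes, r py s+ and r+ py+ s, are the parental types, so the F1 was r py s+ / r+ py+ s.
The two rarest classes, r py+ s+ and r+ py s, are the double crossovers. Comparing them with the parentals, only the py allele has switched, so py is the middle locus and the order is s – py – r.
s–py: (214 + 18)/2000 = 0.1160; py–r: (143 + 18)/2000 = 0.0805.
Expected DCO frequency = 0.1160 × 0.0805 ≈ 0.00934; observed = 18/2000 ≈ 0.00900.
Coefficient of coincidence = 0.00900/0.00934 ≈ 0.96; interference = 1 − 0.96 = 0.04.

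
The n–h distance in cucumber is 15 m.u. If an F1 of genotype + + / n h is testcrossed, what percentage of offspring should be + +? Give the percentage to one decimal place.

A map distance of 15 m.u. corresponds to a recombination frequency of 0.150.
The F1 is + + / n h, so + + is a parental gamete class with expected frequency (1 − r)/2 = 0.850/2 = 0.4250.
That is 0.4250 = 42.5% of the progeny.

42.5%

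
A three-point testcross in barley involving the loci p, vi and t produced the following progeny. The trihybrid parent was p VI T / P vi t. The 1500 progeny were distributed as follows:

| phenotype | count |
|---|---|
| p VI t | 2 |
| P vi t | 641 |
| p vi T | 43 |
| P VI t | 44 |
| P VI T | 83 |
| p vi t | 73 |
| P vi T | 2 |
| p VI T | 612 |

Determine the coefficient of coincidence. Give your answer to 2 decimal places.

0.41

The two rarest classes, p VI t and P vi T, are the double crossovers. Comparing them with the parentals, only the t allele has switched, so t is the middle locus and the order is vi – t – p.
vi–t: (87 + 4)/1500 = 0.0607; t–p: (156 + 4)/1500 = 0.1067.
Expected DCO frequency = 0.0607 × 0.1067 ≈ 0.00648; observed = 4/1500 ≈ 0.00267.
Coefficient of coincidence = 0.00267/0.00648 ≈ 0.41.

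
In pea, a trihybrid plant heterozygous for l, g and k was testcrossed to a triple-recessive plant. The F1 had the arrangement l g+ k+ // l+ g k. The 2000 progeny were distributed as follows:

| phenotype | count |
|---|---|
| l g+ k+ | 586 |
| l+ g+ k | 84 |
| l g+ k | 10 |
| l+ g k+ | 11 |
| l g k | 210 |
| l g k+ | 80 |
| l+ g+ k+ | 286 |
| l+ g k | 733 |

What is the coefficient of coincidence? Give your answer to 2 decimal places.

The two rarest classes, l g+ k and l+ g k+, are the double crossovers. Comparing them with the parentals, only the k allele has switched, so k is the middle locus and the order is g – k – l.
g–k: (164 + 21)/2000 = 0.0925; k–l: (496 + 21)/2000 = 0.2585.
Expected DCO frequency = 0.0925 × 0.2585 ≈ 0.02391; observed = 21/2000 ≈ 0.01050.
Coefficient of coincidence = 0.01050/0.02391 ≈ 0.44.

0.44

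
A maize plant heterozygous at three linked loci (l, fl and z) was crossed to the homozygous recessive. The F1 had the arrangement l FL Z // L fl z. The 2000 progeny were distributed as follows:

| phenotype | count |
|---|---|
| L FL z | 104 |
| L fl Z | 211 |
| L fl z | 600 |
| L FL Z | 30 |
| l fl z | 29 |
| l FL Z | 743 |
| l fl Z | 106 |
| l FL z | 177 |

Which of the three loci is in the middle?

The two rarest classes, L FL Z and l fl z, are the double crossovers. Comparing them with the parentals, only the l allele has switched, so l is the middle locus and the order is z – l – fl.

l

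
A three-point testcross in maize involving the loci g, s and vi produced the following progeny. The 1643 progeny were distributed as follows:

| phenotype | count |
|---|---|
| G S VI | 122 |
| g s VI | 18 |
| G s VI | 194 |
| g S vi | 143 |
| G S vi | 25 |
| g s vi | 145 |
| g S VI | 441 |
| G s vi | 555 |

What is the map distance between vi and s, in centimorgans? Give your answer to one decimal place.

23.1 centimorgans

The two most frequent reciprocal classes, G s vi and g S VI, are the parental types, so the F1 was G s vi / g S VI.
The two rarest classes, G S vi and g s VI, are the double crossovers. Comparing them with the parentals, only the s allele has switched, so s is the middle locus and the order is g – s – vi.
Crossovers in the s–vi interval produce the single-crossover classes G s VI and g S vi (194 + 143 = 337) plus the double crossovers (43).
RF(s–vi) = (337 + 43) / 1643 = 380/1643 = 0.2313 → 23.1 centimorgans.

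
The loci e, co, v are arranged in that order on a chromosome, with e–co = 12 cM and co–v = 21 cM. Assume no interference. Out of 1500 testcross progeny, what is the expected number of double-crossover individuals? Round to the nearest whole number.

38

Map distances give recombination frequencies of 0.120 and 0.210 for the two intervals.
With no interference, expected double-crossover frequency = 0.120 × 0.210 = 0.02520.
Expected number = 0.02520 × 1500 = 37.80 ≈ 38.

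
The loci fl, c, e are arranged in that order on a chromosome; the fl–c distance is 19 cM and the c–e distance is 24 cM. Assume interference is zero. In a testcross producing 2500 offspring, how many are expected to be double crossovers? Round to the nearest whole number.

Map distances give recombination frequencies of 0.190 and 0.240 for the two intervals.
With no interference, expected double-crossover frequency = 0.190 × 0.240 = 0.04560.
Expected number = 0.04560 × 2500 = 114.00 ≈ 114.

114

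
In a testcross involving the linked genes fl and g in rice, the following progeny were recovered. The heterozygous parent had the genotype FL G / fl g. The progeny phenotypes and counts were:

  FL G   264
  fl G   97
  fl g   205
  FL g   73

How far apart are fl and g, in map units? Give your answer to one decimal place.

26.6 map units

The recombinant classes are FL g and fl G: 73 + 97 = 170.
Recombination frequency = 170/639 = 0.2660 ≈ 26.6%, i.e. 26.6 map units.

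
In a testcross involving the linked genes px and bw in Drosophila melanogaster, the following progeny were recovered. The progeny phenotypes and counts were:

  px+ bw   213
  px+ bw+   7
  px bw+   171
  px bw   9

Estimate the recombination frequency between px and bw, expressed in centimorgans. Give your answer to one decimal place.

4.0 centimorgans

The two most frequent classes, px+ bw (213) and px bw+ (171), are the parental types, so the F1 was px+ bw / px bw+.
The recombinant classes are px+ bw+ and px bw: 7 + 9 = 16.
Recombination frequency = 16/400 = 0.0400 ≈ 4.0%, i.e. 4.0 centimorgans.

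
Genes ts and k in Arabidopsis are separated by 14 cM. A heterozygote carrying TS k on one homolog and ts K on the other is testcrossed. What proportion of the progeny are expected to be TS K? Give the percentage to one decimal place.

A map distance of 14 cM corresponds to a recombination frequency of 0.140.
The F1 is TS k / ts K, so TS K is a recombinant gamete class with expected frequency r/2 = 0.140/2 = 0.0700.
That is 0.0700 = 7.0% of the progeny.

7.0%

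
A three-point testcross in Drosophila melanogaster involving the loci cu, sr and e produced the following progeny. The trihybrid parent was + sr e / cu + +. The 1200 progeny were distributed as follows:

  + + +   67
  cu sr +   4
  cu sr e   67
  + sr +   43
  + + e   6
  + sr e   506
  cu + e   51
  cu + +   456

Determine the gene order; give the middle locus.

sr

The two rarest classes, + + e and cu sr +, are the double crossovers. Comparing them with the parentals, only the sr allele has switched, so sr is the middle locus and the order is cu – sr – e.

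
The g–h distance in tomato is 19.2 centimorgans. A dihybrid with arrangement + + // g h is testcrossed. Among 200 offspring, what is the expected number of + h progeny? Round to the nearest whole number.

19

A map distance of 19.2 centimorgans corresponds to a recombination frequency of 0.192.
The F1 is + + / g h, so + h is a recombinant gamete class with expected frequency r/2 = 0.192/2 = 0.0960.
Expected number = 0.0960 × 200 = 19.20 ≈ 19.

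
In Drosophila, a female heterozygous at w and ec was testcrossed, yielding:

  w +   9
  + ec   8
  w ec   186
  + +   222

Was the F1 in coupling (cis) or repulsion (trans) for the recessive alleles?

cis

The two most frequent classes are + + (222) and w ec (186); these are the parental (non-recombinant) types.
So the F1 carried + + on one chromosome and w ec on the other — the recessive alleles are on the same chromosome (cis / coupling).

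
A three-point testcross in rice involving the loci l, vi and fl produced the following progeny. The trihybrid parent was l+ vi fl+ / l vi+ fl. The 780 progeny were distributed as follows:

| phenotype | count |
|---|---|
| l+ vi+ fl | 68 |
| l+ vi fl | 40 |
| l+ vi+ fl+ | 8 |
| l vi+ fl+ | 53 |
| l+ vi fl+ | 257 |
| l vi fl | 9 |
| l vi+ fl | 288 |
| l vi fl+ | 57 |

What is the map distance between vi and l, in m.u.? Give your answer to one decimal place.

18.2 m.u.

The two rarest classes, l+ vi+ fl+ and l vi fl, are the double crossovers. Comparing them with the parentals, only the vi allele has switched, so vi is the middle locus and the order is fl – vi – l.
Crossovers in the vi–l interval produce the single-crossover classes l vi fl+ and l+ vi+ fl (57 + 68 = 125) plus the double crossovers (17).
RF(vi–l) = (125 + 17) / 780 = 142/780 = 0.1821 → 18.2 m.u.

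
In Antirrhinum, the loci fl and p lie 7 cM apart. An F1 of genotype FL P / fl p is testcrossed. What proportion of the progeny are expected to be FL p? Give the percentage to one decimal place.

3.5%

A map distance of 7 cM corresponds to a recombination frequency of 0.070.
The F1 is FL P / fl p, so FL p is a recombinant gamete class with expected frequency r/2 = 0.070/2 = 0.0350.
That is 0.0350 = 3.5% of the progeny.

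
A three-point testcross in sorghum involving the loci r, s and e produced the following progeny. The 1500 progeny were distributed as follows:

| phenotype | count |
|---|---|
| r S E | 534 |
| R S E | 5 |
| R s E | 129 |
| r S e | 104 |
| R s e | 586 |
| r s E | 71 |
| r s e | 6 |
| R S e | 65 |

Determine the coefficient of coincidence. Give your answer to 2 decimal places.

The two most frequent reciprocal classes, r S E and R s e, are the parental types, so the F1 was r S E / R s e.
The two rarest classes, R S E and r s e, are the double crossovers. Comparing them with the parentals, only the r allele has switched, so r is the middle locus and the order is s – r – e.
s–r: (136 + 11)/1500 = 0.0980; r–e: (233 + 11)/1500 = 0.1627.
Expected DCO frequency = 0.0980 × 0.1627 ≈ 0.01594; observed = 11/1500 ≈ 0.00733.
Coefficient of coincidence = 0.00733/0.01594 ≈ 0.46.

0.46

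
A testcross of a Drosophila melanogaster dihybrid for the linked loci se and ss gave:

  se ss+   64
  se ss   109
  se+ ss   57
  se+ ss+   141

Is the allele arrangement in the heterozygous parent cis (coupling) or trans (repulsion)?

cis

The two most frequent classes are se+ ss+ (141) and se ss (109); these are the parental (non-recombinant) types.
So the F1 carried se+ ss+ on one chromosome and se ss on the other — the recessive alleles are on the same chromosome (cis / coupling).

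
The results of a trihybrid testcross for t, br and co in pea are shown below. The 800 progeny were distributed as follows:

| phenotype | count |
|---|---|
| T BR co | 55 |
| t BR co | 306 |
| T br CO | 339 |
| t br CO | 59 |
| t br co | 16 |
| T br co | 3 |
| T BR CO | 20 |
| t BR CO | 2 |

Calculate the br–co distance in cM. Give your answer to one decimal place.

5.1 cM

The two most frequent reciprocal classes, T br CO and t BR co, are the parental types, so the F1 was T br CO / t BR co.
The two rarest classes, T br co and t BR CO, are the double crossovers. Comparing them with the parentals, only the co allele has switched, so co is the middle locus and the order is br – co – t.
Crossovers in the br–co interval produce the single-crossover classes T BR CO and t br co (20 + 16 = 36) plus the double crossovers (5).
RF(br–co) = (36 + 5) / 800 = 41/800 = 0.0512 → 5.1 cM.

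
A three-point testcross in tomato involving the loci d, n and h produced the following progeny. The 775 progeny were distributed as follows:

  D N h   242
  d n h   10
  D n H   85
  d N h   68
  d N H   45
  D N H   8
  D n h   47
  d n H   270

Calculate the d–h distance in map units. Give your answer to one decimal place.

The two most frequent reciprocal classes, D N h and d n H, are the parental types, so the F1 was D N h / d n H.
The two rarest classes, D N H and d n h, are the double crossovers. Comparing them with the parentals, only the h allele has switched, so h is the middle locus and the order is n – h – d.
Crossovers in the h–d interval produce the single-crossover classes d N h and D n H (68 + 85 = 153) plus the double crossovers (18).
RF(h–d) = (153 + 18) / 775 = 171/775 = 0.2206 → 22.1 map units.

22.1 map units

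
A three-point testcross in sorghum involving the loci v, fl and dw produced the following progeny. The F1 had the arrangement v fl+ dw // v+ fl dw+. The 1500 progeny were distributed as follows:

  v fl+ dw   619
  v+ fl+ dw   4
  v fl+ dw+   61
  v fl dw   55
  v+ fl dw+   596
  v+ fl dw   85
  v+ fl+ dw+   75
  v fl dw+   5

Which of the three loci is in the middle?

The two rarest classes, v+ fl+ dw and v fl dw+, are the double crossovers. Comparing them with the parentals, only the v allele has switched, so v is the middle locus and the order is fl – v – dw.

v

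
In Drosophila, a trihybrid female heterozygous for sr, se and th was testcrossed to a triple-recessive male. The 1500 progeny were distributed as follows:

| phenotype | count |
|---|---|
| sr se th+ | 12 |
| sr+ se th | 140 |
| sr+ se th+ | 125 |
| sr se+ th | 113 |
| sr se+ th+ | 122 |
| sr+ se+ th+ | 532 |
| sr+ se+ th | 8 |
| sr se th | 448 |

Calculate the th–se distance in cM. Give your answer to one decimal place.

The two most frequent reciprocal classes, sr+ se+ th+ and sr se th, are the parental types, so the F1 was sr+ se+ th+ / sr se th.
The two rarest classes, sr+ se+ th and sr se th+, are the double crossovers. Comparing them with the parentals, only the th allele has switched, so th is the middle locus and the order is sr – th – se.
Crossovers in the th–se interval produce the single-crossover classes sr+ se th+ and sr se+ th (125 + 113 = 238) plus the double crossovers (20).
RF(th–se) = (238 + 20) / 1500 = 258/1500 = 0.1720 → 17.2 cM.

17.2 cM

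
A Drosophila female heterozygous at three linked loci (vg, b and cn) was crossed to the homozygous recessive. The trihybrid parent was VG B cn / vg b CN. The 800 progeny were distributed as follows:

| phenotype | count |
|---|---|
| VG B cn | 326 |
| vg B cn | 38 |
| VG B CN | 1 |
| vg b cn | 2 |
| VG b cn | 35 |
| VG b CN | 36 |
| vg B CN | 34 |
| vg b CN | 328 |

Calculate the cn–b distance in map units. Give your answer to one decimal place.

The two rarest classes, VG B CN and vg b cn, are the double crossovers. Comparing them with the parentals, only the cn allele has switched, so cn is the middle locus and the order is b – cn – vg.
Crossovers in the b–cn interval produce the single-crossover classes VG b cn and vg B CN (35 + 34 = 69) plus the double crossovers (3).
RF(b–cn) = (69 + 3) / 800 = 72/800 = 0.0900 → 9.0 map units.

9.0 map units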